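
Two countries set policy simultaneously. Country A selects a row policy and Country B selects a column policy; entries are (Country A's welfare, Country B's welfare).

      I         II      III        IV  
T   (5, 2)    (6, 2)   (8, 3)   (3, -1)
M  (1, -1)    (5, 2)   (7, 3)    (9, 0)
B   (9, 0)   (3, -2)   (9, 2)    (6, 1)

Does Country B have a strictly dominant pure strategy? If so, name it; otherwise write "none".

III

III vs I: T: 3>2, M: 3>-1, B: 2>0.
III vs II: T: 3>2, M: 3>2, B: 2>-2.
III vs IV: T: 3>-1, M: 3>0, B: 2>1.
III strictly beats every other strategy against every opponent action, so it is strictly dominant.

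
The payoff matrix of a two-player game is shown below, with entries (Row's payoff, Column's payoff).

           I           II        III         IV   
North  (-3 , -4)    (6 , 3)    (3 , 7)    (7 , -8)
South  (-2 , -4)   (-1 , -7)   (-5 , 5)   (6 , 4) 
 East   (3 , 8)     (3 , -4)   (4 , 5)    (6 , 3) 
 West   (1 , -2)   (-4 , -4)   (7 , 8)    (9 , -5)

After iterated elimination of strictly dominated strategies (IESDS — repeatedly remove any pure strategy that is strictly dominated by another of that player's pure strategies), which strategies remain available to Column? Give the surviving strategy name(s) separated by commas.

Column II is eliminated: III beats it against every remaining row (North: 7>3, South: 5>-7, East: 5>-4, West: 8>-4).
Row's strategy North is strictly dominated by West (I: 1>-3, III: 7>3, IV: 9>7) and is removed.
Row's strategy South is strictly dominated by West (I: 1>-2, III: 7>-5, IV: 9>6) and is removed.
For Column, I strictly dominates IV on the remaining rows (East: 8>3, West: -2>-5); eliminate IV.
Among the remaining strategies, none is strictly dominated by another pure strategy of the same player, so the elimination stops.
Surviving strategies — Row: {East, West}; Column: {I, III}.

I, III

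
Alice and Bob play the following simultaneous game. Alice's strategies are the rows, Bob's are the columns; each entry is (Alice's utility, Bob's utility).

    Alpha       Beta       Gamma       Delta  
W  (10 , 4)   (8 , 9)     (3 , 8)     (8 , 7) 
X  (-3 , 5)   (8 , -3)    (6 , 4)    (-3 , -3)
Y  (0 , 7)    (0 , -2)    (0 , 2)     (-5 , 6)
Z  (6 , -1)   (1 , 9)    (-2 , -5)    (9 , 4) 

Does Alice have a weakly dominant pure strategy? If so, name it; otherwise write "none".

W fails to dominate X at Gamma (3<6).
X fails to dominate W at Alpha (-3<10).
Y fails to dominate W at Alpha (0<10).
Z fails to dominate W at Alpha (6<10).
No single strategy dominates all the others.

none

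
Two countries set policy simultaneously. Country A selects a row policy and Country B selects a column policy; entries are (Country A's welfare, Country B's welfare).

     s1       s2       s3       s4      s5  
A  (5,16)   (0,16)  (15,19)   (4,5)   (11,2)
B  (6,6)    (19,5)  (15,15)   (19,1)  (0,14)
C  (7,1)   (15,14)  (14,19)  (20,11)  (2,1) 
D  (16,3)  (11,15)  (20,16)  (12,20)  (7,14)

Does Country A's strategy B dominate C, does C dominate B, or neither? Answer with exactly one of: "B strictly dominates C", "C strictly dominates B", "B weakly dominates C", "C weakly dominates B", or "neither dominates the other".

neither dominates the other

Compare B to C across each choice by Country B: s1: 6<7, s2: 19>15, s3: 15>14, s4: 19<20, s5: 0<2.
B does better at s2, s3 but worse at s1, s4, s5; neither strategy dominates the other.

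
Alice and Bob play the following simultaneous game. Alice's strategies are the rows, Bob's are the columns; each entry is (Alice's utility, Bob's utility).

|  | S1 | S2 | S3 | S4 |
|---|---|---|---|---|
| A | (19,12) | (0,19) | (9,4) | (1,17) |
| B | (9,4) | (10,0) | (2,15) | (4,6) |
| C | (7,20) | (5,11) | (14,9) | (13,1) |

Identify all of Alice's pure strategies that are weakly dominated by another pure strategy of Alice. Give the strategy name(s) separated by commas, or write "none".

none

Nothing dominates A: B at S1 (19>9); C at S1 (19>7).
B: no other strategy beats it everywhere (A at S2 (10>0); C at S1 (9>7)).
C is not dominated — it holds its own against A at S2 (5>0); B at S3 (14>2).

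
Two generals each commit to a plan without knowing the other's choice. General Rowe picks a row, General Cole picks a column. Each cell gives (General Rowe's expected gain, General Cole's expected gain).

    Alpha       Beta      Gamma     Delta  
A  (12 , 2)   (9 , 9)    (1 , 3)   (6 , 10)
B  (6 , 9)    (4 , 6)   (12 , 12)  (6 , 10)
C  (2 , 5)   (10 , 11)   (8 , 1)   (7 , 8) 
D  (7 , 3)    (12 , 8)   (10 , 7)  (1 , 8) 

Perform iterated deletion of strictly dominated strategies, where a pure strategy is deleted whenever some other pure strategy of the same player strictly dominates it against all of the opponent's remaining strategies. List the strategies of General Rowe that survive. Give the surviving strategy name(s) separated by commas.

Column Alpha is eliminated: Delta beats it against every remaining row (A: 10>2, B: 10>9, C: 8>5, D: 8>3).
For General Rowe, C strictly dominates A on the remaining columns (Beta: 10>9, Gamma: 8>1, Delta: 7>6); eliminate A.
Among the remaining strategies, none is strictly dominated by another pure strategy of the same player, so the elimination stops.
Surviving strategies — General Rowe: {B, C, D}; General Cole: {Beta, Gamma, Delta}.

B, C, D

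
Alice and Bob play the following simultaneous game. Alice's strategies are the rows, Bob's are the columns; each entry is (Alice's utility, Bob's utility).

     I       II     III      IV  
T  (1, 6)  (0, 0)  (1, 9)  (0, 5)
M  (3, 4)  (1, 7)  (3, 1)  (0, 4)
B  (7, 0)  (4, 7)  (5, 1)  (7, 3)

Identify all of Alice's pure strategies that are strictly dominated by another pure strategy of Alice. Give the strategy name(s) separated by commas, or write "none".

T is strictly dominated by B (I: 7>1, II: 4>0, III: 5>1, IV: 7>0).
M: dominated, since B does at least as well everywhere (I: 7>3, II: 4>1, III: 5>3, IV: 7>0).
Nothing dominates B: T at I (7>1); M at I (7>3).

T, M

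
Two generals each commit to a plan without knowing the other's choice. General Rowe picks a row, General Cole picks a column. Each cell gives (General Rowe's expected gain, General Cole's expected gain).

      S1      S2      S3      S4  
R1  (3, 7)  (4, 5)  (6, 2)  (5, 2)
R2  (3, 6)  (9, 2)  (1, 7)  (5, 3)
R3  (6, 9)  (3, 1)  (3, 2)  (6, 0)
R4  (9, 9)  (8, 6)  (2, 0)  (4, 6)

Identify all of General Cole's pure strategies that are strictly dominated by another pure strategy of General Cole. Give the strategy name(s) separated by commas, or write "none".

S2, S4

S1: no other strategy beats it everywhere (S2 at R1 (7>5); S3 at R1 (7>2); S4 at R1 (7>2)).
S1 strictly dominates S2 — R1: 7>5, R2: 6>2, R3: 9>1, R4: 9>6.
S3: no other strategy beats it everywhere (S1 at R2 (7>6); S2 at R2 (7>2); S4 at R1 (2=2)).
S1 strictly dominates S4 — R1: 7>2, R2: 6>3, R3: 9>0, R4: 9>6.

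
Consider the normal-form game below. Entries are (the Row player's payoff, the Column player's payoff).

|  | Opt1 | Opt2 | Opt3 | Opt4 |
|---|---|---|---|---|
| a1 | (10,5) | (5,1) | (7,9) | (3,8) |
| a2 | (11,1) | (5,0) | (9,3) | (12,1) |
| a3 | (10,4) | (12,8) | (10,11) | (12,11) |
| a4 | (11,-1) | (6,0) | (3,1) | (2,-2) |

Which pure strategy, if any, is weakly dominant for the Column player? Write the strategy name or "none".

Opt3

Opt3 vs Opt1: a1: 9>5, a2: 3>1, a3: 11>4, a4: 1>-1.
Opt3 vs Opt2: a1: 9>1, a2: 3>0, a3: 11>8, a4: 1>0.
Opt3 vs Opt4: a1: 9>8, a2: 3>1, a3: 11=11, a4: 1>-2.
Opt3 is at least as good as every other strategy against every opponent action, so it is weakly dominant.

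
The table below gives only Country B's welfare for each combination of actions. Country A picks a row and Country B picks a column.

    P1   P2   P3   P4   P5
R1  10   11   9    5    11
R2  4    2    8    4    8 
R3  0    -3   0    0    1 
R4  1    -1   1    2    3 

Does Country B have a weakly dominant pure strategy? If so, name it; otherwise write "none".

P5 vs P1: R1: 11>10, R2: 8>4, R3: 1>0, R4: 3>1.
P5 vs P2: R1: 11=11, R2: 8>2, R3: 1>-3, R4: 3>-1.
P5 vs P3: R1: 11>9, R2: 8=8, R3: 1>0, R4: 3>1.
P5 vs P4: R1: 11>5, R2: 8>4, R3: 1>0, R4: 3>2.
P5 is at least as good as every other strategy against every opponent action, so it is weakly dominant.

P5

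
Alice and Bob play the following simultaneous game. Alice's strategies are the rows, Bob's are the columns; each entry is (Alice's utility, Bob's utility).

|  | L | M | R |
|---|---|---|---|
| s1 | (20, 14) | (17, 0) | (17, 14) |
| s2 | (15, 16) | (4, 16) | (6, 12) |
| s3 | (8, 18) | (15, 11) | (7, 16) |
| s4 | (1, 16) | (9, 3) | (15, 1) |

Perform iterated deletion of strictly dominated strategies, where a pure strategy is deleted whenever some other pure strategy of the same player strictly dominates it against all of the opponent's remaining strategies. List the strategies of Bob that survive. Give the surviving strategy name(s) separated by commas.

Alice's strategy s2 is strictly dominated by s1 (L: 20>15, M: 17>4, R: 17>6) and is removed.
Row s3 is eliminated: s1 beats it against every remaining column (L: 20>8, M: 17>15, R: 17>7).
Alice's strategy s4 is strictly dominated by s1 (L: 20>1, M: 17>9, R: 17>15) and is removed.
Bob's strategy M is strictly dominated by L (s1: 14>0) and is removed.
Among the remaining strategies, none is strictly dominated by another pure strategy of the same player, so the elimination stops.
Surviving strategies — Alice: {s1}; Bob: {L, R}.

L, R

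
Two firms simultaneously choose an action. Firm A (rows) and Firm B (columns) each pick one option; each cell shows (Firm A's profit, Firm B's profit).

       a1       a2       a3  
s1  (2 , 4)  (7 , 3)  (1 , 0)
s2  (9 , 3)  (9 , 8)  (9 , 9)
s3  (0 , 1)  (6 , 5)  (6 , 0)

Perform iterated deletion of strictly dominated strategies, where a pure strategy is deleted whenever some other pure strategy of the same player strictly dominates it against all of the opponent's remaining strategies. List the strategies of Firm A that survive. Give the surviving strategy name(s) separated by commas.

Firm A's strategy s1 is strictly dominated by s2 (a1: 9>2, a2: 9>7, a3: 9>1) and is removed.
Firm A's strategy s3 is strictly dominated by s2 (a1: 9>0, a2: 9>6, a3: 9>6) and is removed.
Firm B's strategy a1 is strictly dominated by a2 (s2: 8>3) and is removed.
For Firm B, a3 strictly dominates a2 on the remaining rows (s2: 9>8); eliminate a2.
Among the remaining strategies, none is strictly dominated by another pure strategy of the same player, so the elimination stops.
Surviving strategies — Firm A: {s2}; Firm B: {a3}.

s2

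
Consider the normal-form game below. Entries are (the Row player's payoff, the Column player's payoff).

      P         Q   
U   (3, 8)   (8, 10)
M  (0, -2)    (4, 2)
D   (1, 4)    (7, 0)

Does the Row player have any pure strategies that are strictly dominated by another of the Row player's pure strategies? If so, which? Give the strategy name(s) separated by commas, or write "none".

Nothing dominates U: M at P (3>0); D at P (3>1).
M: dominated, since U does at least as well everywhere (P: 3>0, Q: 8>4).
D: dominated, since U does at least as well everywhere (P: 3>1, Q: 8>7).

M, D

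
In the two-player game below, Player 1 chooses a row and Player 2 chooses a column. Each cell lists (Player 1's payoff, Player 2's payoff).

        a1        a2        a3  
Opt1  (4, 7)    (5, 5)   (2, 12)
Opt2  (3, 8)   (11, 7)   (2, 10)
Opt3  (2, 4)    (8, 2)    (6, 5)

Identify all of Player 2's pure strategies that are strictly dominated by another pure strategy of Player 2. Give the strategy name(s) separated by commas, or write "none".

a1: dominated, since a3 does at least as well everywhere (Opt1: 12>7, Opt2: 10>8, Opt3: 5>4).
a2: dominated, since a1 does at least as well everywhere (Opt1: 7>5, Opt2: 8>7, Opt3: 4>2).
a3: no other strategy beats it everywhere (a1 at Opt1 (12>7); a2 at Opt1 (12>5)).

a1, a2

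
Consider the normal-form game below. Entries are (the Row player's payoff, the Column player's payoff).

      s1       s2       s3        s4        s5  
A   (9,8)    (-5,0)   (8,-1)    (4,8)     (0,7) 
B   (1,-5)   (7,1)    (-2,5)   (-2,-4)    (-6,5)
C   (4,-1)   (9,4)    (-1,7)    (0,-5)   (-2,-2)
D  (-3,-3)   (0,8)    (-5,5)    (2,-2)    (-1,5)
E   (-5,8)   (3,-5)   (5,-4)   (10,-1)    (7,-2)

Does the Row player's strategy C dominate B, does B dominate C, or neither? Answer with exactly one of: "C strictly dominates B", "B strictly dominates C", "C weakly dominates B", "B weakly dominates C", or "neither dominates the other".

Compare C to B across each opponent action: s1: 4>1, s2: 9>7, s3: -1>-2, s4: 0>-2, s5: -2>-6.
Every comparison favours C, so C strictly dominates B.

C strictly dominates B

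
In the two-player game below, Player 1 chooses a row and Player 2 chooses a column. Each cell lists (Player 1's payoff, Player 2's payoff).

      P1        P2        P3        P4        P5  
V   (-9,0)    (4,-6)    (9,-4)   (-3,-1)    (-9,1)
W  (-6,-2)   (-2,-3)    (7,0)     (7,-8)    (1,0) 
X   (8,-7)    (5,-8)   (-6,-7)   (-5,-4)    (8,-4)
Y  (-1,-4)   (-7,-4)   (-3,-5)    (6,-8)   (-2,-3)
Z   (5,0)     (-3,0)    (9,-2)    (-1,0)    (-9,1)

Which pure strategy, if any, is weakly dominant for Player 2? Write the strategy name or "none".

P5 vs P1: V: 1>0, W: 0>-2, X: -4>-7, Y: -3>-4, Z: 1>0.
P5 vs P2: V: 1>-6, W: 0>-3, X: -4>-8, Y: -3>-4, Z: 1>0.
P5 vs P3: V: 1>-4, W: 0=0, X: -4>-7, Y: -3>-5, Z: 1>-2.
P5 vs P4: V: 1>-1, W: 0>-8, X: -4=-4, Y: -3>-8, Z: 1>0.
P5 is at least as good as every other strategy against every opponent action, so it is weakly dominant.

P5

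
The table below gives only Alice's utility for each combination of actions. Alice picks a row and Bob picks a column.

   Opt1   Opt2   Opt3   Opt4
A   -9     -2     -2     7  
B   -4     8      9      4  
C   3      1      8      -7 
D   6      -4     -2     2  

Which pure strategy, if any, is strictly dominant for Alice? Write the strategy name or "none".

A fails to dominate B at Opt1 (-9<-4).
B fails to dominate A at Opt4 (4<7).
C fails to dominate A at Opt4 (-7<7).
D fails to dominate A at Opt2 (-4<-2).
No single strategy dominates all the others.

none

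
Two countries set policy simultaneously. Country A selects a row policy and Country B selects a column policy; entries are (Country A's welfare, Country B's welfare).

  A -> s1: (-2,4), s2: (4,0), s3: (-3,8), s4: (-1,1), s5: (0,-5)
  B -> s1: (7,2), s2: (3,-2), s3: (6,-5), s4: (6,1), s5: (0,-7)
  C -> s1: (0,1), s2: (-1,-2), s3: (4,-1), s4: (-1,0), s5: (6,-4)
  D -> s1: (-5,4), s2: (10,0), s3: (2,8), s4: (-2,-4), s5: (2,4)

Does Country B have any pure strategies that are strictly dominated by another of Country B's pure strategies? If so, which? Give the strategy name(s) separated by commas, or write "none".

s2, s4, s5

s1 is not dominated — it holds its own against s2 at A (4>0); s3 at B (2>-5); s4 at A (4>1); s5 at A (4>-5).
s1 strictly dominates s2 — A: 4>0, B: 2>-2, C: 1>-2, D: 4>0.
s3: no other strategy beats it everywhere (s1 at A (8>4); s2 at A (8>0); s4 at A (8>1); s5 at A (8>-5)).
s4 is strictly dominated by s1 (A: 4>1, B: 2>1, C: 1>0, D: 4>-4).
s5: dominated, since s3 does at least as well everywhere (A: 8>-5, B: -5>-7, C: -1>-4, D: 8>4).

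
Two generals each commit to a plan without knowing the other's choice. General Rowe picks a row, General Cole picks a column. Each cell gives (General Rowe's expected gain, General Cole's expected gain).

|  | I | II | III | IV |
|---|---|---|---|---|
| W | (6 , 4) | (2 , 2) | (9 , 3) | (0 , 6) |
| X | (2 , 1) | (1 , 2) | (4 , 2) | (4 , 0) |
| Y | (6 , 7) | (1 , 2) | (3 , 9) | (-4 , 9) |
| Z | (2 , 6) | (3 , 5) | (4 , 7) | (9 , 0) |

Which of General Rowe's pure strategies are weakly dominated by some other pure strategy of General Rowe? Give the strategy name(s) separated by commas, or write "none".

X, Y

Nothing dominates W: X at I (6>2); Y at II (2>1); Z at I (6>2).
X: dominated, since Z does at least as well everywhere (I: 2=2, II: 3>1, III: 4=4, IV: 9>4).
W weakly dominates Y — I: 6=6, II: 2>1, III: 9>3, IV: 0>-4.
Z is not dominated — it holds its own against W at II (3>2); X at II (3>1); Y at II (3>1).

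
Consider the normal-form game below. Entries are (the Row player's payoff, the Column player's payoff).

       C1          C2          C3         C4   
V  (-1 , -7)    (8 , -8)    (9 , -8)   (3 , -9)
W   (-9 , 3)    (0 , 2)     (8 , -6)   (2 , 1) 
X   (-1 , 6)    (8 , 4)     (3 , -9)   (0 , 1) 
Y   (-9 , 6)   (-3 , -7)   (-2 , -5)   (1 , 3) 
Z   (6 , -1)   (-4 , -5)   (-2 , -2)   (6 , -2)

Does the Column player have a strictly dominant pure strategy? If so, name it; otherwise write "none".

C1

C1 vs C2: V: -7>-8, W: 3>2, X: 6>4, Y: 6>-7, Z: -1>-5.
C1 vs C3: V: -7>-8, W: 3>-6, X: 6>-9, Y: 6>-5, Z: -1>-2.
C1 vs C4: V: -7>-9, W: 3>1, X: 6>1, Y: 6>3, Z: -1>-2.
C1 strictly beats every other strategy against every opponent action, so it is strictly dominant.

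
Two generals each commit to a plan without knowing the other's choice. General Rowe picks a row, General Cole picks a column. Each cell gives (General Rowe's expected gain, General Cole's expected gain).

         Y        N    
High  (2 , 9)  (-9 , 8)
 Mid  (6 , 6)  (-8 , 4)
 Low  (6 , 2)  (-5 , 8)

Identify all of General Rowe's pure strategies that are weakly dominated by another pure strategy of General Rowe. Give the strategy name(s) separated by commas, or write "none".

High: dominated, since Mid does at least as well everywhere (Y: 6>2, N: -8>-9).
Mid: dominated, since Low does at least as well everywhere (Y: 6=6, N: -5>-8).
Low: no other strategy beats it everywhere (High at Y (6>2); Mid at N (-5>-8)).

High, Mid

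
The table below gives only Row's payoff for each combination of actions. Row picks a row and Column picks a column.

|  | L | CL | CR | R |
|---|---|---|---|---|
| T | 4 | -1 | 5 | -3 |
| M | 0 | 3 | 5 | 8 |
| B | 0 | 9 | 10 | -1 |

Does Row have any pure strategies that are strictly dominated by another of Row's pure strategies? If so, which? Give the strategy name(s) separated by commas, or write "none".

none

Nothing dominates T: M at L (4>0); B at L (4>0).
M is not dominated — it holds its own against T at CL (3>-1); B at L (0=0).
B: no other strategy beats it everywhere (T at CL (9>-1); M at L (0=0)).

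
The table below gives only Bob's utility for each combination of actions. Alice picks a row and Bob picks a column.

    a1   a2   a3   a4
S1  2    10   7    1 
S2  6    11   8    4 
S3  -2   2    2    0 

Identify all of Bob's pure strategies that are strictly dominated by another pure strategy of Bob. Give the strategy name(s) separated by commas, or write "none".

a1, a4

a2 strictly dominates a1 — S1: 10>2, S2: 11>6, S3: 2>-2.
a2: no other strategy beats it everywhere (a1 at S1 (10>2); a3 at S1 (10>7); a4 at S1 (10>1)).
Nothing dominates a3: a1 at S1 (7>2); a2 at S3 (2=2); a4 at S1 (7>1).
a2 strictly dominates a4 — S1: 10>1, S2: 11>4, S3: 2>0.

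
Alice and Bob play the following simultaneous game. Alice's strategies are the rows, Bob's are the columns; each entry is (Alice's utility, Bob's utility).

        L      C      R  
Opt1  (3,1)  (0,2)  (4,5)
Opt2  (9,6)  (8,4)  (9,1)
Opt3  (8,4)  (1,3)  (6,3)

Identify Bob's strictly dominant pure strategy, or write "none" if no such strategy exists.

none

L fails to dominate C at Opt1 (1<2).
C fails to dominate L at Opt2 (4<6).
R fails to dominate L at Opt2 (1<6).
No single strategy dominates all the others.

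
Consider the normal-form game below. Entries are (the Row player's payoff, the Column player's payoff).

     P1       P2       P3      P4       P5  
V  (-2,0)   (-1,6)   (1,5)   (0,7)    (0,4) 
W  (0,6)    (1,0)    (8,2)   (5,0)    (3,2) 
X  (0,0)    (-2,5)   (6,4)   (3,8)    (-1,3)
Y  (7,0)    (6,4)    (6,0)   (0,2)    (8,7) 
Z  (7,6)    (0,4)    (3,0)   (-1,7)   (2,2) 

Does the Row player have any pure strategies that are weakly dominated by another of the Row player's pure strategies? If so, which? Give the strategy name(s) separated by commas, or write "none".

V is weakly dominated by W (P1: 0>-2, P2: 1>-1, P3: 8>1, P4: 5>0, P5: 3>0).
Nothing dominates W: V at P1 (0>-2); X at P2 (1>-2); Y at P3 (8>6); Z at P2 (1>0).
X is weakly dominated by W (P1: 0=0, P2: 1>-2, P3: 8>6, P4: 5>3, P5: 3>-1).
Y is not dominated — it holds its own against V at P1 (7>-2); W at P1 (7>0); X at P1 (7>0); Z at P2 (6>0).
Y weakly dominates Z — P1: 7=7, P2: 6>0, P3: 6>3, P4: 0>-1, P5: 8>2.

V, X, Z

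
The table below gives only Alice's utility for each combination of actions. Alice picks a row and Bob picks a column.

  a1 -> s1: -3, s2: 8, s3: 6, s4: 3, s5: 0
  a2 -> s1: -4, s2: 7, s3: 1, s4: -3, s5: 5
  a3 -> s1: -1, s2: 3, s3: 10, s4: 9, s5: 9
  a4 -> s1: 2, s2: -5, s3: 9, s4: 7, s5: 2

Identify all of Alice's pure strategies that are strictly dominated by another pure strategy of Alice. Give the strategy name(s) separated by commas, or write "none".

none

a1 is not dominated — it holds its own against a2 at s1 (-3>-4); a3 at s2 (8>3); a4 at s2 (8>-5).
Nothing dominates a2: a1 at s5 (5>0); a3 at s2 (7>3); a4 at s2 (7>-5).
Nothing dominates a3: a1 at s1 (-1>-3); a2 at s1 (-1>-4); a4 at s2 (3>-5).
Nothing dominates a4: a1 at s1 (2>-3); a2 at s1 (2>-4); a3 at s1 (2>-1).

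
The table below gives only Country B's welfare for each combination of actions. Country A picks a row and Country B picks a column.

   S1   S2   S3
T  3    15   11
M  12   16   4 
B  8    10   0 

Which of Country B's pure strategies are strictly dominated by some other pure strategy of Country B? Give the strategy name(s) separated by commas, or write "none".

S1, S3

S1 is strictly dominated by S2 (T: 15>3, M: 16>12, B: 10>8).
S2: no other strategy beats it everywhere (S1 at T (15>3); S3 at T (15>11)).
S3: dominated, since S2 does at least as well everywhere (T: 15>11, M: 16>4, B: 10>0).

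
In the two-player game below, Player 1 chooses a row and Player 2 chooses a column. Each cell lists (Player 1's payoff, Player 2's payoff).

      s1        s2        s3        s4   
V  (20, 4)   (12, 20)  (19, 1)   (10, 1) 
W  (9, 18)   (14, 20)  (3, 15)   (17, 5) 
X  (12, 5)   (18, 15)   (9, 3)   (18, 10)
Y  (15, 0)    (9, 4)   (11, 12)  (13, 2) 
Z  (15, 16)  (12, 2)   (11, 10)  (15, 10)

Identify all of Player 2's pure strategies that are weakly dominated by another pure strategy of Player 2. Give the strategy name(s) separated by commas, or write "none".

none

s1 is not dominated — it holds its own against s2 at Z (16>2); s3 at V (4>1); s4 at V (4>1).
s2 is not dominated — it holds its own against s1 at V (20>4); s3 at V (20>1); s4 at V (20>1).
Nothing dominates s3: s1 at Y (12>0); s2 at Y (12>4); s4 at W (15>5).
s4: no other strategy beats it everywhere (s1 at X (10>5); s2 at Z (10>2); s3 at X (10>3)).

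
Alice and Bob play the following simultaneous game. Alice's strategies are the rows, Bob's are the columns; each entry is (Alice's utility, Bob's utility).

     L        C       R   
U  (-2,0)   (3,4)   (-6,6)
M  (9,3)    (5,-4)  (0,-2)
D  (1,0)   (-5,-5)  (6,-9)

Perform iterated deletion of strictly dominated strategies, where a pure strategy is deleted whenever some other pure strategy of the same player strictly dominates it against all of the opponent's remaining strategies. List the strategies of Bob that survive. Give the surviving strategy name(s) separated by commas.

L

Row U is eliminated: M beats it against every remaining column (L: 9>-2, C: 5>3, R: 0>-6).
Bob's strategy C is strictly dominated by L (M: 3>-4, D: 0>-5) and is removed.
For Bob, L strictly dominates R on the remaining rows (M: 3>-2, D: 0>-9); eliminate R.
For Alice, M strictly dominates D on the remaining columns (L: 9>1); eliminate D.
Among the remaining strategies, none is strictly dominated by another pure strategy of the same player, so the elimination stops.
Surviving strategies — Alice: {M}; Bob: {L}.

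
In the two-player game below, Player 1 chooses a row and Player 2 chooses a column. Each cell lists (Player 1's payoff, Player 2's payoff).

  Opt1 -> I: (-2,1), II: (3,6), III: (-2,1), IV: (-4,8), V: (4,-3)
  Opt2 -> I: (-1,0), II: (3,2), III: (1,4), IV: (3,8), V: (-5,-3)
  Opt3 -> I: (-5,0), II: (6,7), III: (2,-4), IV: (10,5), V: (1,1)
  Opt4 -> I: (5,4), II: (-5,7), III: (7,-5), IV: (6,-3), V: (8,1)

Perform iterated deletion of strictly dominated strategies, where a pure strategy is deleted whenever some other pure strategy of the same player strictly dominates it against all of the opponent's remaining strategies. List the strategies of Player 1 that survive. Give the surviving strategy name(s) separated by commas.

Opt3

Column I is eliminated: II beats it against every remaining row (Opt1: 6>1, Opt2: 2>0, Opt3: 7>0, Opt4: 7>4).
Player 1's strategy Opt2 is strictly dominated by Opt3 (II: 6>3, III: 2>1, IV: 10>3, V: 1>-5) and is removed.
Player 2's strategy III is strictly dominated by II (Opt1: 6>1, Opt3: 7>-4, Opt4: 7>-5) and is removed.
Column V is eliminated: II beats it against every remaining row (Opt1: 6>-3, Opt3: 7>1, Opt4: 7>1).
Player 1's strategy Opt1 is strictly dominated by Opt3 (II: 6>3, IV: 10>-4) and is removed.
For Player 1, Opt3 strictly dominates Opt4 on the remaining columns (II: 6>-5, IV: 10>6); eliminate Opt4.
Column IV is eliminated: II beats it against every remaining row (Opt3: 7>5).
Among the remaining strategies, none is strictly dominated by another pure strategy of the same player, so the elimination stops.
Surviving strategies — Player 1: {Opt3}; Player 2: {II}.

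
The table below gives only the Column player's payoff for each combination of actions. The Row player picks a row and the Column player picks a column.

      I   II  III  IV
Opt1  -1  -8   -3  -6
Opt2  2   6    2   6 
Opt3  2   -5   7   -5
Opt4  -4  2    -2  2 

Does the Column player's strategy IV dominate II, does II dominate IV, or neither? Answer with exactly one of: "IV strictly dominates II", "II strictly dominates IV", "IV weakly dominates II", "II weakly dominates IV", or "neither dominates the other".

IV's payoffs vs II's, by the Row player's action — Opt1: -6>-8, Opt2: 6=6, Opt3: -5=-5, Opt4: 2=2.
IV is at least as good everywhere and strictly better somewhere (tied only at Opt2, Opt3, Opt4), so IV weakly but not strictly dominates II.

IV weakly dominates II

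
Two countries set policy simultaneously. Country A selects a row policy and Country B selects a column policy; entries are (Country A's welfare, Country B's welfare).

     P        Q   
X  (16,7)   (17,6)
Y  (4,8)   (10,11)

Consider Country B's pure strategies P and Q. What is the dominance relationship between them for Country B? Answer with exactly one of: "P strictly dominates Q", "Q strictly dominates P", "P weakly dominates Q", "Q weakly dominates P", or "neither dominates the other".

Compare P to Q across each choice by Country A: X: 7>6, Y: 8<11.
P does better at X but worse at Y; neither strategy dominates the other.

neither dominates the other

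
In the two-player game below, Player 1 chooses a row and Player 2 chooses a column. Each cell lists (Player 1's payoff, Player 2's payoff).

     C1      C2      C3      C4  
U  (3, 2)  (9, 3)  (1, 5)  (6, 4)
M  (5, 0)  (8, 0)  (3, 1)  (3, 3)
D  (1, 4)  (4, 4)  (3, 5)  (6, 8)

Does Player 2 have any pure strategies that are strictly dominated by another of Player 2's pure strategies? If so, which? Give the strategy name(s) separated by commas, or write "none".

C3 strictly dominates C1 — U: 5>2, M: 1>0, D: 5>4.
C2 is strictly dominated by C3 (U: 5>3, M: 1>0, D: 5>4).
C3 is not dominated — it holds its own against C1 at U (5>2); C2 at U (5>3); C4 at U (5>4).
Nothing dominates C4: C1 at U (4>2); C2 at U (4>3); C3 at M (3>1).

C1, C2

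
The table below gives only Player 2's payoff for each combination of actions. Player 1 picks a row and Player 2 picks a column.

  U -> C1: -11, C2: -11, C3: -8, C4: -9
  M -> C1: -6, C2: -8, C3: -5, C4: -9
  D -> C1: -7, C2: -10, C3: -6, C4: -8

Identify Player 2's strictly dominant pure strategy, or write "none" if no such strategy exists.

C3

C3 vs C1: U: -8>-11, M: -5>-6, D: -6>-7.
C3 vs C2: U: -8>-11, M: -5>-8, D: -6>-10.
C3 vs C4: U: -8>-9, M: -5>-9, D: -6>-8.
C3 strictly beats every other strategy against every opponent action, so it is strictly dominant.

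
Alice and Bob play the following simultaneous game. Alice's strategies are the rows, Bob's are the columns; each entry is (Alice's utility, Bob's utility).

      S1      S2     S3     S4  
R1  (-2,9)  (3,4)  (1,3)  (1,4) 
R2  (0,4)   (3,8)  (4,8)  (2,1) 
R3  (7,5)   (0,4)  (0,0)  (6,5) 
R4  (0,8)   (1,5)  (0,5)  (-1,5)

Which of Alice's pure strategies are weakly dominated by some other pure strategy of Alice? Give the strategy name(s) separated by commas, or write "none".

R1, R4

R1 is weakly dominated by R2 (S1: 0>-2, S2: 3=3, S3: 4>1, S4: 2>1).
R2 is not dominated — it holds its own against R1 at S1 (0>-2); R3 at S2 (3>0); R4 at S2 (3>1).
Nothing dominates R3: R1 at S1 (7>-2); R2 at S1 (7>0); R4 at S1 (7>0).
R4: dominated, since R2 does at least as well everywhere (S1: 0=0, S2: 3>1, S3: 4>0, S4: 2>-1).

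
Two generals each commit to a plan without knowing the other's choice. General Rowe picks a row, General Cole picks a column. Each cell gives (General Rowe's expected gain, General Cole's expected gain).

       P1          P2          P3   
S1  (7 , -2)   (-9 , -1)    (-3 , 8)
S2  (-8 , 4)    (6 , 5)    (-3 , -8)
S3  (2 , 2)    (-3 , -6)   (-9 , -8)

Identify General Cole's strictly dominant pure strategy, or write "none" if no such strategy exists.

none

P1 fails to dominate P2 at S1 (-2<-1).
P2 fails to dominate P1 at S3 (-6<2).
P3 fails to dominate P1 at S2 (-8<4).
No single strategy dominates all the others.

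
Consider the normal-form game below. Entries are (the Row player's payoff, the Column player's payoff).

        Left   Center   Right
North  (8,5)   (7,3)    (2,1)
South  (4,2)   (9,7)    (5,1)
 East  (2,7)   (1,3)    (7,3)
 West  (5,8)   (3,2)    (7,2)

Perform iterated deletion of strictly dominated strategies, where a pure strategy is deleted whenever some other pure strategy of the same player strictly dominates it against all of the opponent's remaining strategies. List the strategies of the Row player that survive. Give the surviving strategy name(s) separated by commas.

Column Right is eliminated: Left beats it against every remaining row (North: 5>1, South: 2>1, East: 7>3, West: 8>2).
For the Row player, North strictly dominates East on the remaining columns (Left: 8>2, Center: 7>1); eliminate East.
Row West is eliminated: North beats it against every remaining column (Left: 8>5, Center: 7>3).
Among the remaining strategies, none is strictly dominated by another pure strategy of the same player, so the elimination stops.
Surviving strategies — the Row player: {North, South}; the Column player: {Left, Center}.

North, South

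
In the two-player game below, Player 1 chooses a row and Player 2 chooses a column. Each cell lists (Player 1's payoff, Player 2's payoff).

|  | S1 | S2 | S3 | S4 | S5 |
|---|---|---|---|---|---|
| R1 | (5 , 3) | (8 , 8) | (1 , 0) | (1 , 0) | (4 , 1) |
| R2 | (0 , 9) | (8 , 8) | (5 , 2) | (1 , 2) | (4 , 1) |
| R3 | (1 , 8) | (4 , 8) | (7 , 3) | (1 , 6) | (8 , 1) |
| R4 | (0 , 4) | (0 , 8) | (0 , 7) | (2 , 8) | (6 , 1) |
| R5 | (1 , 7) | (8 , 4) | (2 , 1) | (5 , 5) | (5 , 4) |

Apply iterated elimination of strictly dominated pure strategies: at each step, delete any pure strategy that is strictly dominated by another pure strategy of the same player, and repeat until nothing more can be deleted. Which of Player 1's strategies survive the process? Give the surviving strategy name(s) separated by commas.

Player 2's strategy S3 is strictly dominated by S2 (R1: 8>0, R2: 8>2, R3: 8>3, R4: 8>7, R5: 4>1) and is removed.
Player 2's strategy S5 is strictly dominated by S1 (R1: 3>1, R2: 9>1, R3: 8>1, R4: 4>1, R5: 7>4) and is removed.
Player 1's strategy R4 is strictly dominated by R5 (S1: 1>0, S2: 8>0, S4: 5>2) and is removed.
Player 2's strategy S4 is strictly dominated by S1 (R1: 3>0, R2: 9>2, R3: 8>6, R5: 7>5) and is removed.
For Player 1, R1 strictly dominates R3 on the remaining columns (S1: 5>1, S2: 8>4); eliminate R3.
Among the remaining strategies, none is strictly dominated by another pure strategy of the same player, so the elimination stops.
Surviving strategies — Player 1: {R1, R2, R5}; Player 2: {S1, S2}.

R1, R2, R5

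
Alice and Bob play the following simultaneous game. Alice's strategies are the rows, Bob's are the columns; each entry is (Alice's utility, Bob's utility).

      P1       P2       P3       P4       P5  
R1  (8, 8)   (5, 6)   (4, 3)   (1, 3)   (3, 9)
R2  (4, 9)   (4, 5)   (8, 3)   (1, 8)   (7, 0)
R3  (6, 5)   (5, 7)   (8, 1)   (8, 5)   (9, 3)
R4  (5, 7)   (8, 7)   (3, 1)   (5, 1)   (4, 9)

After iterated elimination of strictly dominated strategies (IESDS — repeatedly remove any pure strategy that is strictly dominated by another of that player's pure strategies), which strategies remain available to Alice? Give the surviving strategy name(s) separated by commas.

R1, R3, R4

Bob's strategy P3 is strictly dominated by P1 (R1: 8>3, R2: 9>3, R3: 5>1, R4: 7>1) and is removed.
Alice's strategy R2 is strictly dominated by R3 (P1: 6>4, P2: 5>4, P4: 8>1, P5: 9>7) and is removed.
For Bob, P2 strictly dominates P4 on the remaining rows (R1: 6>3, R3: 7>5, R4: 7>1); eliminate P4.
Among the remaining strategies, none is strictly dominated by another pure strategy of the same player, so the elimination stops.
Surviving strategies — Alice: {R1, R3, R4}; Bob: {P1, P2, P5}.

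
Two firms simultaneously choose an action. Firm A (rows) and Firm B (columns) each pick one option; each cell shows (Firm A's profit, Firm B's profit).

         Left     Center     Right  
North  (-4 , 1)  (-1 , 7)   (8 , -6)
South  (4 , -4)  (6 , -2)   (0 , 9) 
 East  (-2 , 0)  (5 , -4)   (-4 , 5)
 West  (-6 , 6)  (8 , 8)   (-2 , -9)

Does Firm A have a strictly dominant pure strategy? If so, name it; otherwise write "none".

none

North fails to dominate South at Left (-4<4).
South fails to dominate North at Right (0<8).
East fails to dominate North at Right (-4<8).
West fails to dominate North at Left (-6<-4).
No single strategy dominates all the others.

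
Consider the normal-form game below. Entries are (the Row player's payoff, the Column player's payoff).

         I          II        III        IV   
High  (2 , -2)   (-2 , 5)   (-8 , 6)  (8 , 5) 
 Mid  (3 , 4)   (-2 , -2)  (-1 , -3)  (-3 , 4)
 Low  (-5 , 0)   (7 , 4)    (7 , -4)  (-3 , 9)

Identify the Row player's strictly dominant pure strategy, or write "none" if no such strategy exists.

none

High fails to dominate Mid at I (2<3).
Mid fails to dominate High at II (-2=-2).
Low fails to dominate High at I (-5<2).
No single strategy dominates all the others.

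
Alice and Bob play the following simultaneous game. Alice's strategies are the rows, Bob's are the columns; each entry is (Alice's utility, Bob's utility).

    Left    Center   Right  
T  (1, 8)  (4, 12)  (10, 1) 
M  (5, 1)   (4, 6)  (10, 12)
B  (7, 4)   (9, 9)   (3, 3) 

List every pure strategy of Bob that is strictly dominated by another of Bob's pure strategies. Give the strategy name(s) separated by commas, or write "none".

Left

Left: dominated, since Center does at least as well everywhere (T: 12>8, M: 6>1, B: 9>4).
Center is not dominated — it holds its own against Left at T (12>8); Right at T (12>1).
Right is not dominated — it holds its own against Left at M (12>1); Center at M (12>6).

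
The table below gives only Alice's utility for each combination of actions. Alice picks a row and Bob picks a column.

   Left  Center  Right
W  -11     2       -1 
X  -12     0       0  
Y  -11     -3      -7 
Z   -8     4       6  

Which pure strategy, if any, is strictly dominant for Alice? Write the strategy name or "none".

Z vs W: Left: -8>-11, Center: 4>2, Right: 6>-1.
Z vs X: Left: -8>-12, Center: 4>0, Right: 6>0.
Z vs Y: Left: -8>-11, Center: 4>-3, Right: 6>-7.
Z strictly beats every other strategy against every opponent action, so it is strictly dominant.

Z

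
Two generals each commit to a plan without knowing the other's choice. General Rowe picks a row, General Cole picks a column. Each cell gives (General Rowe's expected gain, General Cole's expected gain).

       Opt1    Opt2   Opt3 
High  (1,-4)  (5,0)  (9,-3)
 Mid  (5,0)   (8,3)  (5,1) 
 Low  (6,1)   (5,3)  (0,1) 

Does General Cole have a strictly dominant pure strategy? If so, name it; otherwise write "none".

Opt2 vs Opt1: High: 0>-4, Mid: 3>0, Low: 3>1.
Opt2 vs Opt3: High: 0>-3, Mid: 3>1, Low: 3>1.
Opt2 strictly beats every other strategy against every opponent action, so it is strictly dominant.

Opt2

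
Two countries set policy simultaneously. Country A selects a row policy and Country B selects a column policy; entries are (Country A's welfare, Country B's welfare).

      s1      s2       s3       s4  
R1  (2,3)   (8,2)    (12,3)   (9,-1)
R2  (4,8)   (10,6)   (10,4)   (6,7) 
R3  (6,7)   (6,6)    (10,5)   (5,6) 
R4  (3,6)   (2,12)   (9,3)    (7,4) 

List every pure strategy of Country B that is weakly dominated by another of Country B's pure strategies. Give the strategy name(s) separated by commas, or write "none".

s1: no other strategy beats it everywhere (s2 at R1 (3>2); s3 at R2 (8>4); s4 at R1 (3>-1)).
Nothing dominates s2: s1 at R4 (12>6); s3 at R2 (6>4); s4 at R1 (2>-1).
s3: dominated, since s1 does at least as well everywhere (R1: 3=3, R2: 8>4, R3: 7>5, R4: 6>3).
s4: dominated, since s1 does at least as well everywhere (R1: 3>-1, R2: 8>7, R3: 7>6, R4: 6>4).

s3, s4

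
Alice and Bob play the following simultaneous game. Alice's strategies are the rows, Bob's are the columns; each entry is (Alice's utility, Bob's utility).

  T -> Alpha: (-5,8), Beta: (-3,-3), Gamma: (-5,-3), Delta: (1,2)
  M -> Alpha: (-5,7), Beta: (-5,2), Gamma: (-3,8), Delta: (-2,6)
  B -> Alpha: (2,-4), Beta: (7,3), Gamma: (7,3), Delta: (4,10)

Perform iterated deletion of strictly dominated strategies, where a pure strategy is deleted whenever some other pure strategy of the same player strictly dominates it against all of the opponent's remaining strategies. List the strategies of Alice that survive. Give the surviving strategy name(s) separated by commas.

B

Alice's strategy T is strictly dominated by B (Alpha: 2>-5, Beta: 7>-3, Gamma: 7>-5, Delta: 4>1) and is removed.
Alice's strategy M is strictly dominated by B (Alpha: 2>-5, Beta: 7>-5, Gamma: 7>-3, Delta: 4>-2) and is removed.
Column Alpha is eliminated: Beta beats it against every remaining row (B: 3>-4).
Column Beta is eliminated: Delta beats it against every remaining row (B: 10>3).
Column Gamma is eliminated: Delta beats it against every remaining row (B: 10>3).
Among the remaining strategies, none is strictly dominated by another pure strategy of the same player, so the elimination stops.
Surviving strategies — Alice: {B}; Bob: {Delta}.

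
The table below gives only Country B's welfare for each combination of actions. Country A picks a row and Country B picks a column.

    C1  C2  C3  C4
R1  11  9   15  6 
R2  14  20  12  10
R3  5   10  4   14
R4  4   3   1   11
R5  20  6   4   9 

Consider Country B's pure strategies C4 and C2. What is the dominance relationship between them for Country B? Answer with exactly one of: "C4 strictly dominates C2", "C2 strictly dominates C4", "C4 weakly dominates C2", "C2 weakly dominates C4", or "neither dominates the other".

neither dominates the other

Compare C4 to C2 across every action of Country A: R1: 6<9, R2: 10<20, R3: 14>10, R4: 11>3, R5: 9>6.
C4 does better at R3, R4, R5 but worse at R1, R2; neither strategy dominates the other.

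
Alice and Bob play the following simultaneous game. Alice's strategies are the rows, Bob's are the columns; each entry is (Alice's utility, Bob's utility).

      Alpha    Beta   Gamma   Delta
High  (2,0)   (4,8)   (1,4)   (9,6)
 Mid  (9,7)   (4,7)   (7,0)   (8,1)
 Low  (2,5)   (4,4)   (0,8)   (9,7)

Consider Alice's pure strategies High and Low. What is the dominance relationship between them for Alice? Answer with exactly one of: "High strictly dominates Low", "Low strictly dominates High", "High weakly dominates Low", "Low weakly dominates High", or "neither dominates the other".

Compare High to Low across every action of Bob: Alpha: 2=2, Beta: 4=4, Gamma: 1>0, Delta: 9=9.
High is at least as good everywhere and strictly better somewhere (tied only at Alpha, Beta, Delta), so High weakly but not strictly dominates Low.

High weakly dominates Low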